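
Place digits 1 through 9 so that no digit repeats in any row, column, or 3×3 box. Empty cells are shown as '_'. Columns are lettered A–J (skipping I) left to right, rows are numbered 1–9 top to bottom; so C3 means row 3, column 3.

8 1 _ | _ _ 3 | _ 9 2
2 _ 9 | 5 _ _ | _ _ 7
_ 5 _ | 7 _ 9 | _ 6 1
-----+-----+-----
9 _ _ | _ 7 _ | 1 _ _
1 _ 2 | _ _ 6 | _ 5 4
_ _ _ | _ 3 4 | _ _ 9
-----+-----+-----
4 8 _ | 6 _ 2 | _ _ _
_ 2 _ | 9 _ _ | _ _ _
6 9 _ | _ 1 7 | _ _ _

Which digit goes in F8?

8

D1 = 4 (sole candidate).
E1 = 6 (sole candidate).
G1 = 5 (sole candidate).
E2 = 8 (sole candidate).
F2 = 1 (sole candidate).
A3 = 3 (sole candidate).
C3 = 4 (sole candidate).
E3 = 2 (sole candidate).
G3 = 8 (sole candidate).
D5 = 8 (sole candidate).
E5 = 9 (sole candidate).
E7 = 5 (sole candidate).
J7 = 3 (sole candidate).
E8 = 4 (sole candidate).
F8 = 8: row 8 has {2,4,9}; col 6 has {1,2,3,4,6,7,9}; box has {1,2,4,5,6,7,9} → only 8 remains.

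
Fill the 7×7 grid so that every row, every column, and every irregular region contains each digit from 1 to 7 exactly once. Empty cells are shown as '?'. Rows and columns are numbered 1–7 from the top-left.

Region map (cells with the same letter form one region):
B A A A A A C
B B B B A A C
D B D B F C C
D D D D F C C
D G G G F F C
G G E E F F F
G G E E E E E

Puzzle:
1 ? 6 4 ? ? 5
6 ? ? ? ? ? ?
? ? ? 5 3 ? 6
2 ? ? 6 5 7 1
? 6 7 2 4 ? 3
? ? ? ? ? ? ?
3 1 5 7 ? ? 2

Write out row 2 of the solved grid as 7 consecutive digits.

6723154

R2C4 = 3: row 2 has {6}; col 4 has {2,4,5,6,7}; region has {1,5,6} → only 3 remains.
R2C7 = 4: row 2 has {3,6}; col 7 has {1,2,3,5,6}; region has {1,3,5,6,7} → only 4 remains.
R3C6 = 2 (sole candidate).
R5C1 = 5 (sole candidate).
R5C6 = 1 (sole candidate).
R6C1 = 4 (sole candidate).
R6C2 = 5 (sole candidate).
R6C4 = 1 (sole candidate).
R6C6 = 6 (sole candidate).
R6C7 = 7 (sole candidate).
R7C5 = 6 (sole candidate).
R7C6 = 4 (sole candidate).
R1C6 = 3 (sole candidate).
R2C3 = 2: row 2 has {3,4,6}; col 3 has {5,6,7}; region has {1,3,5,6} → only 2 remains.
R2C6 = 5: row 2 has {2,3,4,6}; col 6 has {1,2,3,4,6,7}; region has {3,4,6} → only 5 remains.
R3C1 = 7 (sole candidate).
R3C2 = 4 (sole candidate).
R3C3 = 1 (sole candidate).
R4C2 = 3 (sole candidate).
R4C3 = 4 (sole candidate).
R6C3 = 3 (sole candidate).
R6C5 = 2 (sole candidate).
R1C5 = 7 (sole candidate).
R2C2 = 7: row 2 has {2,3,4,5,6}; col 2 has {1,3,4,5,6}; region has {1,2,3,4,5,6} → only 7 remains.
R2C5 = 1: row 2 has {2,3,4,5,6,7}; col 5 has {2,3,4,5,6,7}; region has {3,4,5,6,7} → only 1 remains.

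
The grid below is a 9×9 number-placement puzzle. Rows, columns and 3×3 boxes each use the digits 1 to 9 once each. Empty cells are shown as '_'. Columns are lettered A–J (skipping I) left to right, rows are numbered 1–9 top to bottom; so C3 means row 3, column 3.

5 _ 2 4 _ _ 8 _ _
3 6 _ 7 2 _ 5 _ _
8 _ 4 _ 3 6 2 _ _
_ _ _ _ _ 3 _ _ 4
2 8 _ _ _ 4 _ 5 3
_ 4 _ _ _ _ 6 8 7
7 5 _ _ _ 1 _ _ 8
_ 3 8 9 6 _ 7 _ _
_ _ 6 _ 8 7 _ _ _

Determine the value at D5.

F1 = 9 (sole candidate).
F2 = 8 (sole candidate).
C7 = 9 (sole candidate).
E7 = 4 (sole candidate).
G7 = 3 (sole candidate).
E1 = 1 (sole candidate).
J1 = 6 (sole candidate).
C2 = 1 (sole candidate).
J2 = 9 (sole candidate).
D3 = 5 (sole candidate).
J3 = 1 (sole candidate).
C5 = 7 (sole candidate).
E5 = 9 (sole candidate).
G5 = 1 (sole candidate).
E6 = 5 (sole candidate).
F6 = 2 (sole candidate).
D7 = 2 (sole candidate).
H7 = 6 (sole candidate).
F8 = 5 (sole candidate).
J8 = 2 (sole candidate).
D9 = 3 (sole candidate).
J9 = 5 (sole candidate).
B1 = 7 (sole candidate).
H1 = 3 (sole candidate).
H2 = 4 (sole candidate).
B3 = 9 (sole candidate).
H3 = 7 (sole candidate).
B4 = 1 (sole candidate).
C4 = 5 (sole candidate).
E4 = 7 (sole candidate).
G4 = 9 (sole candidate).
H4 = 2 (sole candidate).
D5 = 6: row 5 has {1,2,3,4,5,7,8,9}; col 4 has {2,3,4,5,7,9}; box has {2,3,4,5,7,9} → only 6 remains.

6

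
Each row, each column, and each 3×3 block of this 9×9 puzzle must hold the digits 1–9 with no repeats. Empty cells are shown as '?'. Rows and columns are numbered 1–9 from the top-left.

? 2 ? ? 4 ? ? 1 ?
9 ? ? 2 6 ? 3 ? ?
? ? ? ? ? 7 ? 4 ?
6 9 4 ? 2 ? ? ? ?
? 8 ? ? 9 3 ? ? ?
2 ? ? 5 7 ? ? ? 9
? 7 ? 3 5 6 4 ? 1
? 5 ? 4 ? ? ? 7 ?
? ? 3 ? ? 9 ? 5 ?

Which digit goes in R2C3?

R2C8 = 8 (sole candidate).
R4C8 = 3 (sole candidate).
R6C3 = 1 (sole candidate).
R6C8 = 6 (sole candidate).
R7C1 = 8 (sole candidate).
R8C1 = 1 (sole candidate).
R8C5 = 8 (sole candidate).
R8C6 = 2 (sole candidate).
R9C1 = 4 (sole candidate).
R9C2 = 6 (sole candidate).
R9C5 = 1 (sole candidate).
R3C5 = 3 (sole candidate).
R5C8 = 2 (sole candidate).
R6C2 = 3 (sole candidate).
R6C7 = 8 (sole candidate).
R7C8 = 9 (sole candidate).
R8C3 = 9 (sole candidate).
R8C7 = 6 (sole candidate).
R8C9 = 3 (sole candidate).
R9C4 = 7 (sole candidate).
R9C7 = 2 (sole candidate).
R9C9 = 8 (sole candidate).
R3C1 = 5 (sole candidate).
R3C2 = 1 (sole candidate).
R3C7 = 9 (sole candidate).
R5C1 = 7 (sole candidate).
R5C3 = 5 (sole candidate).
R5C7 = 1 (sole candidate).
R5C9 = 4 (sole candidate).
R6C6 = 4 (sole candidate).
R7C3 = 2 (sole candidate).
R1C1 = 3 (sole candidate).
R2C2 = 4 (sole candidate).
R2C3 = 7: row 2 has {2,3,4,6,8,9}; col 3 has {1,2,3,4,5,9}; box has {1,2,3,4,5,9} → only 7 remains.

7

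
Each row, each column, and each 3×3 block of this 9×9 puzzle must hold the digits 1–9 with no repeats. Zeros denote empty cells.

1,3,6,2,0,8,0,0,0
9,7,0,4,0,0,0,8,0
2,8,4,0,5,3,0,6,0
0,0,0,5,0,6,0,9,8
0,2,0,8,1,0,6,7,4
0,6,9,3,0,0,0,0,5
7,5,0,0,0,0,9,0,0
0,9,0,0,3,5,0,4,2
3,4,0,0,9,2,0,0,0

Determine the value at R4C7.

R1C5 = 7: row 1 has {1,2,3,6,8}; col 5 has {1,3,5,9}; box has {2,3,4,5,8} → only 7 remains.
R1C8 = 5: row 1 has {1,2,3,6,7,8}; col 8 has {4,6,7,8,9}; box has {6,8} → only 5 remains.
R1C9 = 9: row 1 has {1,2,3,5,6,7,8}; col 9 has {2,4,5,8}; box has {5,6,8} → only 9 remains.
R2C3 = 5: row 2 has {4,7,8,9}; col 3 has {4,6,9}; box has {1,2,3,4,6,7,8,9} → only 5 remains.
R2C5 = 6: row 2 has {4,5,7,8,9}; col 5 has {1,3,5,7,9}; box has {2,3,4,5,7,8} → only 6 remains.
R2C6 = 1: row 2 has {4,5,6,7,8,9}; col 6 has {2,3,5,6,8}; box has {2,3,4,5,6,7,8} → only 1 remains.
R2C9 = 3: row 2 has {1,4,5,6,7,8,9}; col 9 has {2,4,5,8,9}; box has {5,6,8,9} → only 3 remains.
R3C4 = 9: row 3 has {2,3,4,5,6,8}; col 4 has {2,3,4,5,8}; box has {1,2,3,4,5,6,7,8} → only 9 remains.
R4C1 = 4: row 4 has {5,6,8,9}; col 1 has {1,2,3,7,9}; box has {2,6,9} → only 4 remains.
R4C2 = 1: row 4 has {4,5,6,8,9}; col 2 has {2,3,4,5,6,7,8,9}; box has {2,4,6,9} → only 1 remains.
R4C5 = 2: row 4 has {1,4,5,6,8,9}; col 5 has {1,3,5,6,7,9}; box has {1,3,5,6,8} → only 2 remains.
R4C7 = 3: row 4 has {1,2,4,5,6,8,9}; col 7 has {6,9}; box has {4,5,6,7,8,9} → only 3 remains.

3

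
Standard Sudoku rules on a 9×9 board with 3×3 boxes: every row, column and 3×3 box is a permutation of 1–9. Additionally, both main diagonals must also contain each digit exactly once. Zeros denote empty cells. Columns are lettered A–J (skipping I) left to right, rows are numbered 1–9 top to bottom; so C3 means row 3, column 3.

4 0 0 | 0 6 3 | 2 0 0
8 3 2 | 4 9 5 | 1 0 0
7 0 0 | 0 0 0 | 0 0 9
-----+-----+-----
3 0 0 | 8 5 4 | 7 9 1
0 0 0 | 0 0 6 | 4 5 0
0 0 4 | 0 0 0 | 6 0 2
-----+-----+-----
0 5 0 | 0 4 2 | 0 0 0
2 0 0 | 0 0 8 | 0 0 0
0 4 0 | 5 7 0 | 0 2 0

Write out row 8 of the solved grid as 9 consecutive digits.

F3 = 1 (sole candidate).
C4 = 6 (sole candidate).
G7 = 9 (sole candidate).
F9 = 9 (sole candidate).
J9 = 6 (sole candidate).
D1 = 7 (sole candidate).
H1 = 8 (sole candidate).
J1 = 5 (sole candidate).
J2 = 7 (sole candidate).
B3 = 6 (sole candidate).
C3 = 5 (sole candidate).
D3 = 2 (sole candidate).
E3 = 8 (sole candidate).
G3 = 3 (sole candidate).
H3 = 4 (sole candidate).
B4 = 2 (sole candidate).
F6 = 7 (sole candidate).
H6 = 3 (sole candidate).
G8 = 5: row 8 has {2,8}; col 7 has {1,2,3,4,6,7,9}; box has {2,6,9} → only 5 remains.
H8 = 1: row 8 has {2,5,8}; col 8 has {2,3,4,5,8,9}; box has {2,5,6,9}; main diagonal has {3,4,5,6,7,8,9} → only 1 remains.
A9 = 1 (sole candidate).
G9 = 8 (sole candidate).
H2 = 6 (sole candidate).
A5 = 9 (sole candidate).
E5 = 2 (sole candidate).
J5 = 8 (sole candidate).
A6 = 5 (sole candidate).
D6 = 9 (sole candidate).
E6 = 1 (sole candidate).
A7 = 6 (sole candidate).
H7 = 7 (sole candidate).
J7 = 3 (sole candidate).
B8 = 7: row 8 has {1,2,5,8}; col 2 has {2,3,4,5,6}; box has {1,2,4,5,6}; anti-diagonal has {1,2,3,4,5,6,9} → only 7 remains.
E8 = 3: row 8 has {1,2,5,7,8}; col 5 has {1,2,4,5,6,7,8,9}; box has {2,4,5,7,8,9} → only 3 remains.
J8 = 4: row 8 has {1,2,3,5,7,8}; col 9 has {1,2,3,5,6,7,8,9}; box has {1,2,3,5,6,7,8,9} → only 4 remains.
C9 = 3 (sole candidate).
B5 = 1 (sole candidate).
C5 = 7 (sole candidate).
D5 = 3 (sole candidate).
B6 = 8 (sole candidate).
C7 = 8 (sole candidate).
D7 = 1 (sole candidate).
C8 = 9: row 8 has {1,2,3,4,5,7,8}; col 3 has {2,3,4,5,6,7,8}; box has {1,2,3,4,5,6,7,8} → only 9 remains.
D8 = 6: row 8 has {1,2,3,4,5,7,8,9}; col 4 has {1,2,3,4,5,7,8,9}; box has {1,2,3,4,5,7,8,9} → only 6 remains.

279638514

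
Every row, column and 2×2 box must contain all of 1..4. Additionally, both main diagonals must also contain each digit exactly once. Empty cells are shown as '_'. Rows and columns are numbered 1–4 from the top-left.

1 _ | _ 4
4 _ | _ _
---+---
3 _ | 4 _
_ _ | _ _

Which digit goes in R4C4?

R4C1 = 2: row 4 has {}; col 1 has {1,3,4}; box has {3}; anti-diagonal has {4} → only 2 remains.
R4C4 = 3: row 4 has {2}; col 4 has {4}; box has {4}; main diagonal has {1,4} → only 3 remains.

3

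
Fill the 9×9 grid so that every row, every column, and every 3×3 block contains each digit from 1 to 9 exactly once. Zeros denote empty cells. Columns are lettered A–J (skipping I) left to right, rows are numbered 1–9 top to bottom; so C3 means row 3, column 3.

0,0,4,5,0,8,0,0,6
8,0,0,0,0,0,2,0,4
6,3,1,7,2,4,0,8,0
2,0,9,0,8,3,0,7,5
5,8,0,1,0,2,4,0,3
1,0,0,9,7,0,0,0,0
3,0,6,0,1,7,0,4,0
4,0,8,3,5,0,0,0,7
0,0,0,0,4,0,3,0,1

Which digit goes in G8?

D2 = 6 (sole candidate).
J3 = 9 (sole candidate).
D4 = 4 (sole candidate).
C5 = 7 (sole candidate).
E5 = 6 (sole candidate).
H5 = 9 (sole candidate).
C6 = 3 (sole candidate).
F6 = 5 (sole candidate).
C2 = 5 (sole candidate).
G3 = 5 (sole candidate).
B4 = 6 (sole candidate).
G4 = 1 (sole candidate).
B6 = 4 (sole candidate).
C9 = 2 (sole candidate).
D9 = 8 (sole candidate).
G1 = 7 (sole candidate).
D7 = 2 (sole candidate).
J7 = 8 (sole candidate).
A1 = 9 (sole candidate).
B1 = 2 (sole candidate).
E1 = 3 (sole candidate).
H1 = 1 (sole candidate).
B2 = 7 (sole candidate).
E2 = 9 (sole candidate).
F2 = 1 (sole candidate).
H2 = 3 (sole candidate).
J6 = 2 (sole candidate).
G7 = 9 (sole candidate).
G8 = 6: row 8 has {3,4,5,7,8}; col 7 has {1,2,3,4,5,7,9}; box has {1,3,4,7,8,9} → only 6 remains.

6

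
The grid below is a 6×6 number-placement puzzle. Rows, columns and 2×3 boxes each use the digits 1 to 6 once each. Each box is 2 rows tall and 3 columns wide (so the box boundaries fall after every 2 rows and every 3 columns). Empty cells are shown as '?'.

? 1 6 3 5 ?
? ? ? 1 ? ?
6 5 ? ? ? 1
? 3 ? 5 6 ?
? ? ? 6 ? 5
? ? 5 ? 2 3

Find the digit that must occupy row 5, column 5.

row 2, column 5 = 4 (sole candidate).
row 3, column 5 = 3 (sole candidate).
row 5, column 5 = 1: row 5 has {5,6}; col 5 has {2,3,4,5,6}; box has {2,3,5,6} → only 1 remains.

1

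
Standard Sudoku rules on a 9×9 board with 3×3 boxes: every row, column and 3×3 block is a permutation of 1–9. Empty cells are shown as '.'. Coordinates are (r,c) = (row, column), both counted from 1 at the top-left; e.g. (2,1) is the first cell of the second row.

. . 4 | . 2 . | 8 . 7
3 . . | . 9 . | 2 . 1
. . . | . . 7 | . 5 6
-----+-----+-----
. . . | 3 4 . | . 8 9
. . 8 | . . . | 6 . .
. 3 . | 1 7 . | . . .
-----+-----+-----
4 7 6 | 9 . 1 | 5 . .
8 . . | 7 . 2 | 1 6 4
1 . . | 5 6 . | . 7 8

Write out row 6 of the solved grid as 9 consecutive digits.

(1,4) = 6: row 1 has {2,4,7,8}; col 4 has {1,3,5,7,9}; box has {2,7,9} → only 6 remains.
(2,8) = 4: row 2 has {1,2,3,9}; col 8 has {5,6,7,8}; box has {1,2,5,6,7,8} → only 4 remains.
(4,7) = 7: row 4 has {3,4,8,9}; col 7 has {1,2,5,6,8}; box has {6,8,9} → only 7 remains.
(5,4) = 2: row 5 has {6,8}; col 4 has {1,3,5,6,7,9}; box has {1,3,4,7} → only 2 remains.
(5,5) = 5: row 5 has {2,6,8}; col 5 has {2,4,6,7,9}; box has {1,2,3,4,7} → only 5 remains.
(5,6) = 9: row 5 has {2,5,6,8}; col 6 has {1,2,7}; box has {1,2,3,4,5,7} → only 9 remains.
(5,9) = 3: row 5 has {2,5,6,8,9}; col 9 has {1,4,6,7,8,9}; box has {6,7,8,9} → only 3 remains.
(6,7) = 4: row 6 has {1,3,7}; col 7 has {1,2,5,6,7,8}; box has {3,6,7,8,9} → only 4 remains.
(6,8) = 2: row 6 has {1,3,4,7}; col 8 has {4,5,6,7,8}; box has {3,4,6,7,8,9} → only 2 remains.
(6,9) = 5: row 6 has {1,2,3,4,7}; col 9 has {1,3,4,6,7,8,9}; box has {2,3,4,6,7,8,9} → only 5 remains.
(7,8) = 3: row 7 has {1,4,5,6,7,9}; col 8 has {2,4,5,6,7,8}; box has {1,4,5,6,7,8} → only 3 remains.
(7,9) = 2: row 7 has {1,3,4,5,6,7,9}; col 9 has {1,3,4,5,6,7,8,9}; box has {1,3,4,5,6,7,8} → only 2 remains.
(8,5) = 3: row 8 has {1,2,4,6,7,8}; col 5 has {2,4,5,6,7,9}; box has {1,2,5,6,7,9} → only 3 remains.
(9,6) = 4: row 9 has {1,5,6,7,8}; col 6 has {1,2,7,9}; box has {1,2,3,5,6,7,9} → only 4 remains.
(9,7) = 9: row 9 has {1,4,5,6,7,8}; col 7 has {1,2,4,5,6,7,8}; box has {1,2,3,4,5,6,7,8} → only 9 remains.
(1,8) = 9: row 1 has {2,4,6,7,8}; col 8 has {2,3,4,5,6,7,8}; box has {1,2,4,5,6,7,8} → only 9 remains.
(2,4) = 8: row 2 has {1,2,3,4,9}; col 4 has {1,2,3,5,6,7,9}; box has {2,6,7,9} → only 8 remains.
(2,6) = 5: row 2 has {1,2,3,4,8,9}; col 6 has {1,2,4,7,9}; box has {2,6,7,8,9} → only 5 remains.
(3,4) = 4: row 3 has {5,6,7}; col 4 has {1,2,3,5,6,7,8,9}; box has {2,5,6,7,8,9} → only 4 remains.
(3,5) = 1: row 3 has {4,5,6,7}; col 5 has {2,3,4,5,6,7,9}; box has {2,4,5,6,7,8,9} → only 1 remains.
(3,7) = 3: row 3 has {1,4,5,6,7}; col 7 has {1,2,4,5,6,7,8,9}; box has {1,2,4,5,6,7,8,9} → only 3 remains.
(4,6) = 6: row 4 has {3,4,7,8,9}; col 6 has {1,2,4,5,7,9}; box has {1,2,3,4,5,7,9} → only 6 remains.
(5,1) = 7: row 5 has {2,3,5,6,8,9}; col 1 has {1,3,4,8}; box has {3,8} → only 7 remains.
(5,8) = 1: row 5 has {2,3,5,6,7,8,9}; col 8 has {2,3,4,5,6,7,8,9}; box has {2,3,4,5,6,7,8,9} → only 1 remains.
(6,3) = 9: row 6 has {1,2,3,4,5,7}; col 3 has {4,6,8}; box has {3,7,8} → only 9 remains.
(6,6) = 8: row 6 has {1,2,3,4,5,7,9}; col 6 has {1,2,4,5,6,7,9}; box has {1,2,3,4,5,6,7,9} → only 8 remains.
(7,5) = 8: row 7 has {1,2,3,4,5,6,7,9}; col 5 has {1,2,3,4,5,6,7,9}; box has {1,2,3,4,5,6,7,9} → only 8 remains.
(8,3) = 5: row 8 has {1,2,3,4,6,7,8}; col 3 has {4,6,8,9}; box has {1,4,6,7,8} → only 5 remains.
(9,2) = 2: row 9 has {1,4,5,6,7,8,9}; col 2 has {3,7}; box has {1,4,5,6,7,8} → only 2 remains.
(9,3) = 3: row 9 has {1,2,4,5,6,7,8,9}; col 3 has {4,5,6,8,9}; box has {1,2,4,5,6,7,8} → only 3 remains.
(1,1) = 5: row 1 has {2,4,6,7,8,9}; col 1 has {1,3,4,7,8}; box has {3,4} → only 5 remains.
(1,2) = 1: row 1 has {2,4,5,6,7,8,9}; col 2 has {2,3,7}; box has {3,4,5} → only 1 remains.
(1,6) = 3: row 1 has {1,2,4,5,6,7,8,9}; col 6 has {1,2,4,5,6,7,8,9}; box has {1,2,4,5,6,7,8,9} → only 3 remains.
(2,2) = 6: row 2 has {1,2,3,4,5,8,9}; col 2 has {1,2,3,7}; box has {1,3,4,5} → only 6 remains.
(2,3) = 7: row 2 has {1,2,3,4,5,6,8,9}; col 3 has {3,4,5,6,8,9}; box has {1,3,4,5,6} → only 7 remains.
(3,3) = 2: row 3 has {1,3,4,5,6,7}; col 3 has {3,4,5,6,7,8,9}; box has {1,3,4,5,6,7} → only 2 remains.
(4,1) = 2: row 4 has {3,4,6,7,8,9}; col 1 has {1,3,4,5,7,8}; box has {3,7,8,9} → only 2 remains.
(4,2) = 5: row 4 has {2,3,4,6,7,8,9}; col 2 has {1,2,3,6,7}; box has {2,3,7,8,9} → only 5 remains.
(4,3) = 1: row 4 has {2,3,4,5,6,7,8,9}; col 3 has {2,3,4,5,6,7,8,9}; box has {2,3,5,7,8,9} → only 1 remains.
(5,2) = 4: row 5 has {1,2,3,5,6,7,8,9}; col 2 has {1,2,3,5,6,7}; box has {1,2,3,5,7,8,9} → only 4 remains.
(6,1) = 6: row 6 has {1,2,3,4,5,7,8,9}; col 1 has {1,2,3,4,5,7,8}; box has {1,2,3,4,5,7,8,9} → only 6 remains.

639178425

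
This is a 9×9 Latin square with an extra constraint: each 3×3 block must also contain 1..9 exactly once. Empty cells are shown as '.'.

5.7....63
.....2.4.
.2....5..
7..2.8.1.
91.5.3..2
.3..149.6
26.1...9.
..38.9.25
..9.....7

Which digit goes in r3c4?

r1c6 = 1 (sole candidate).
r4c9 = 4 (sole candidate).
r6c1 = 8 (sole candidate).
r6c4 = 7 (sole candidate).
r6c8 = 5 (sole candidate).
r7c9 = 8 (sole candidate).
r9c8 = 3 (sole candidate).
r4c2 = 5 (sole candidate).
r4c3 = 6 (sole candidate).
r4c5 = 9 (sole candidate).
r4c7 = 3 (sole candidate).
r5c3 = 4 (sole candidate).
r5c5 = 6 (sole candidate).
r6c3 = 2 (sole candidate).
r7c3 = 5 (sole candidate).
r7c6 = 7 (sole candidate).
r7c7 = 4 (sole candidate).
r8c5 = 4 (sole candidate).
r9c4 = 6 (sole candidate).
r9c6 = 5 (sole candidate).
r9c7 = 1 (sole candidate).
r1c5 = 8 (sole candidate).
r1c7 = 2 (sole candidate).
r3c6 = 6 (sole candidate).
r7c5 = 3 (sole candidate).
r8c1 = 1 (sole candidate).
r8c2 = 7 (sole candidate).
r8c7 = 6 (sole candidate).
r9c1 = 4 (sole candidate).
r9c2 = 8 (sole candidate).
r9c5 = 2 (sole candidate).
r2c2 = 9 (sole candidate).
r2c4 = 3 (sole candidate).
r2c9 = 1 (sole candidate).
r3c1 = 3 (sole candidate).
r3c5 = 7 (sole candidate).
r3c8 = 8 (sole candidate).
r3c9 = 9 (sole candidate).
r5c8 = 7 (sole candidate).
r1c2 = 4 (sole candidate).
r1c4 = 9 (sole candidate).
r2c1 = 6 (sole candidate).
r2c3 = 8 (sole candidate).
r2c5 = 5 (sole candidate).
r2c7 = 7 (sole candidate).
r3c3 = 1 (sole candidate).
r3c4 = 4: row 3 has {1,2,3,5,6,7,8,9}; col 4 has {1,2,3,5,6,7,8,9}; box has {1,2,3,5,6,7,8,9} → only 4 remains.

4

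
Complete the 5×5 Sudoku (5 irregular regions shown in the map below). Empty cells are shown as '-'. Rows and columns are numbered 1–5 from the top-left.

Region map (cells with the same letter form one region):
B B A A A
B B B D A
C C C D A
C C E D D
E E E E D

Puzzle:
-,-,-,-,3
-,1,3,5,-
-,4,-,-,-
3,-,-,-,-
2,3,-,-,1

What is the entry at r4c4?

r2c1 = 4: row 2 has {1,3,5}; col 1 has {2,3}; region has {1,3} → only 4 remains.
r2c5 = 2: row 2 has {1,3,4,5}; col 5 has {1,3}; region has {3} → only 2 remains.
r3c5 = 5: row 3 has {4}; col 5 has {1,2,3}; region has {2,3} → only 5 remains.
r4c5 = 4: row 4 has {3}; col 5 has {1,2,3,5}; region has {1,5} → only 4 remains.
r5c4 = 4: row 5 has {1,2,3}; col 4 has {5}; region has {2,3} → only 4 remains.
r1c1 = 5: row 1 has {3}; col 1 has {2,3,4}; region has {1,3,4} → only 5 remains.
r1c2 = 2: row 1 has {3,5}; col 2 has {1,3,4}; region has {1,3,4,5} → only 2 remains.
r1c4 = 1: row 1 has {2,3,5}; col 4 has {4,5}; region has {2,3,5} → only 1 remains.
r3c1 = 1: row 3 has {4,5}; col 1 has {2,3,4,5}; region has {3,4} → only 1 remains.
r3c3 = 2: row 3 has {1,4,5}; col 3 has {3}; region has {1,3,4} → only 2 remains.
r3c4 = 3: row 3 has {1,2,4,5}; col 4 has {1,4,5}; region has {1,4,5} → only 3 remains.
r4c2 = 5: row 4 has {3,4}; col 2 has {1,2,3,4}; region has {1,2,3,4} → only 5 remains.
r4c3 = 1: row 4 has {3,4,5}; col 3 has {2,3}; region has {2,3,4} → only 1 remains.
r4c4 = 2: row 4 has {1,3,4,5}; col 4 has {1,3,4,5}; region has {1,3,4,5} → only 2 remains.

2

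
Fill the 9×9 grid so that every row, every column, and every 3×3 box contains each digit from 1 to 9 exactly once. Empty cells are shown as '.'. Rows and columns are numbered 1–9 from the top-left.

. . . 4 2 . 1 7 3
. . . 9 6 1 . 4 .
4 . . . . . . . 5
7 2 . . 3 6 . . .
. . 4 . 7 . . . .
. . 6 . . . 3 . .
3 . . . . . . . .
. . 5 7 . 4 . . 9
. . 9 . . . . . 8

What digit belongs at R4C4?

R1C3 = 8: row 1 has {1,2,3,4,7}; col 3 has {4,5,6,9}; box has {4} → only 8 remains.
R1C6 = 5: row 1 has {1,2,3,4,7,8}; col 6 has {1,4,6}; box has {1,2,4,6,9} → only 5 remains.
R2C9 = 2: row 2 has {1,4,6,9}; col 9 has {3,5,8,9}; box has {1,3,4,5,7} → only 2 remains.
R3C5 = 8: row 3 has {4,5}; col 5 has {2,3,6,7}; box has {1,2,4,5,6,9} → only 8 remains.
R4C3 = 1: row 4 has {2,3,6,7}; col 3 has {4,5,6,8,9}; box has {2,4,6,7} → only 1 remains.
R4C9 = 4: row 4 has {1,2,3,6,7}; col 9 has {2,3,5,8,9}; box has {3} → only 4 remains.
R8C5 = 1: row 8 has {4,5,7,9}; col 5 has {2,3,6,7,8}; box has {4,7} → only 1 remains.
R9C5 = 5: row 9 has {8,9}; col 5 has {1,2,3,6,7,8}; box has {1,4,7} → only 5 remains.
R2C1 = 5: row 2 has {1,2,4,6,9}; col 1 has {3,4,7}; box has {4,8} → only 5 remains.
R2C7 = 8: row 2 has {1,2,4,5,6,9}; col 7 has {1,3}; box has {1,2,3,4,5,7} → only 8 remains.
R3C4 = 3: row 3 has {4,5,8}; col 4 has {4,7,9}; box has {1,2,4,5,6,8,9} → only 3 remains.
R3C6 = 7: row 3 has {3,4,5,8}; col 6 has {1,4,5,6}; box has {1,2,3,4,5,6,8,9} → only 7 remains.
R7C5 = 9: row 7 has {3}; col 5 has {1,2,3,5,6,7,8}; box has {1,4,5,7} → only 9 remains.
R3C3 = 2: row 3 has {3,4,5,7,8}; col 3 has {1,4,5,6,8,9}; box has {4,5,8} → only 2 remains.
R6C5 = 4: row 6 has {3,6}; col 5 has {1,2,3,5,6,7,8,9}; box has {3,6,7} → only 4 remains.
R7C3 = 7: row 7 has {3,9}; col 3 has {1,2,4,5,6,8,9}; box has {3,5,9} → only 7 remains.
R2C3 = 3: row 2 has {1,2,4,5,6,8,9}; col 3 has {1,2,4,5,6,7,8,9}; box has {2,4,5,8} → only 3 remains.
R2C2 = 7: row 2 has {1,2,3,4,5,6,8,9}; col 2 has {2}; box has {2,3,4,5,8} → only 7 remains.
R3C2 = 1: in row 3, 1 can only go here (every other open cell in that row sees a 1).
R5C2 = 3: in row 5, 3 can only go here (every other open cell in that row sees a 3).
R6C9 = 7: in row 6, 7 can only go here (every other open cell in that row sees a 7).
R8C8 = 3: in row 8, 3 can only go here (every other open cell in that row sees a 3).
R9C6 = 3: in row 9, 3 can only go here (every other open cell in that row sees a 3).
R9C7 = 7: in row 9, 7 can only go here (every other open cell in that row sees a 7).
R9C2 = 4: in row 9, 4 can only go here (every other open cell in that row sees a 4).
R7C7 = 4: in row 7, 4 can only go here (every other open cell in that row sees a 4).
R7C8 = 5: in row 7, 5 can only go here (every other open cell in that row sees a 5).
R7C9 = 1: in row 7, 1 can only go here (every other open cell in that row sees a 1).
R5C9 = 6: row 5 has {3,4,7}; col 9 has {1,2,3,4,5,7,8,9}; box has {3,4,7} → only 6 remains.
R9C1 = 1: in row 9, 1 can only go here (every other open cell in that row sees a 1).
R8C1 = 2: in column 1, 2 can only go here (every other open cell in that column sees a 2).
R8C7 = 6: row 8 has {1,2,3,4,5,7,9}; col 7 has {1,3,4,7,8}; box has {1,3,4,5,7,8,9} → only 6 remains.
R9C8 = 2: row 9 has {1,3,4,5,7,8,9}; col 8 has {3,4,5,7}; box has {1,3,4,5,6,7,8,9} → only 2 remains.
R3C7 = 9: row 3 has {1,2,3,4,5,7,8}; col 7 has {1,3,4,6,7,8}; box has {1,2,3,4,5,7,8} → only 9 remains.
R3C8 = 6: row 3 has {1,2,3,4,5,7,8,9}; col 8 has {2,3,4,5,7}; box has {1,2,3,4,5,7,8,9} → only 6 remains.
R4C7 = 5: row 4 has {1,2,3,4,6,7}; col 7 has {1,3,4,6,7,8,9}; box has {3,4,6,7} → only 5 remains.
R5C7 = 2: row 5 has {3,4,6,7}; col 7 has {1,3,4,5,6,7,8,9}; box has {3,4,5,6,7} → only 2 remains.
R8C2 = 8: row 8 has {1,2,3,4,5,6,7,9}; col 2 has {1,2,3,4,7}; box has {1,2,3,4,5,7,9} → only 8 remains.
R9C4 = 6: row 9 has {1,2,3,4,5,7,8,9}; col 4 has {3,4,7,9}; box has {1,3,4,5,7,9} → only 6 remains.
R4C4 = 8: row 4 has {1,2,3,4,5,6,7}; col 4 has {3,4,6,7,9}; box has {3,4,6,7} → only 8 remains.

8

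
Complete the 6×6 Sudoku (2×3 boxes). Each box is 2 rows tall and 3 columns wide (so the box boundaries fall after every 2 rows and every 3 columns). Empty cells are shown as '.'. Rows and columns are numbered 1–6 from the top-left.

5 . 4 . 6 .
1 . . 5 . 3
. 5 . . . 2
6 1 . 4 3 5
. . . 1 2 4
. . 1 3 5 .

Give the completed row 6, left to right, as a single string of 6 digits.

241356

r1c4 = 2: row 1 has {4,5,6}; col 4 has {1,3,4,5}; box has {3,5,6} → only 2 remains.
r1c6 = 1: row 1 has {2,4,5,6}; col 6 has {2,3,4,5}; box has {2,3,5,6} → only 1 remains.
r2c5 = 4: row 2 has {1,3,5}; col 5 has {2,3,5,6}; box has {1,2,3,5,6} → only 4 remains.
r3c3 = 3: row 3 has {2,5}; col 3 has {1,4}; box has {1,5,6} → only 3 remains.
r3c4 = 6: row 3 has {2,3,5}; col 4 has {1,2,3,4,5}; box has {2,3,4,5} → only 6 remains.
r3c5 = 1: row 3 has {2,3,5,6}; col 5 has {2,3,4,5,6}; box has {2,3,4,5,6} → only 1 remains.
r4c3 = 2: row 4 has {1,3,4,5,6}; col 3 has {1,3,4}; box has {1,3,5,6} → only 2 remains.
r5c1 = 3: row 5 has {1,2,4}; col 1 has {1,5,6}; box has {1} → only 3 remains.
r5c2 = 6: row 5 has {1,2,3,4}; col 2 has {1,5}; box has {1,3} → only 6 remains.
r5c3 = 5: row 5 has {1,2,3,4,6}; col 3 has {1,2,3,4}; box has {1,3,6} → only 5 remains.
r6c6 = 6: row 6 has {1,3,5}; col 6 has {1,2,3,4,5}; box has {1,2,3,4,5} → only 6 remains.
r1c2 = 3: row 1 has {1,2,4,5,6}; col 2 has {1,5,6}; box has {1,4,5} → only 3 remains.
r2c2 = 2: row 2 has {1,3,4,5}; col 2 has {1,3,5,6}; box has {1,3,4,5} → only 2 remains.
r2c3 = 6: row 2 has {1,2,3,4,5}; col 3 has {1,2,3,4,5}; box has {1,2,3,4,5} → only 6 remains.
r3c1 = 4: row 3 has {1,2,3,5,6}; col 1 has {1,3,5,6}; box has {1,2,3,5,6} → only 4 remains.
r6c1 = 2: row 6 has {1,3,5,6}; col 1 has {1,3,4,5,6}; box has {1,3,5,6} → only 2 remains.
r6c2 = 4: row 6 has {1,2,3,5,6}; col 2 has {1,2,3,5,6}; box has {1,2,3,5,6} → only 4 remains.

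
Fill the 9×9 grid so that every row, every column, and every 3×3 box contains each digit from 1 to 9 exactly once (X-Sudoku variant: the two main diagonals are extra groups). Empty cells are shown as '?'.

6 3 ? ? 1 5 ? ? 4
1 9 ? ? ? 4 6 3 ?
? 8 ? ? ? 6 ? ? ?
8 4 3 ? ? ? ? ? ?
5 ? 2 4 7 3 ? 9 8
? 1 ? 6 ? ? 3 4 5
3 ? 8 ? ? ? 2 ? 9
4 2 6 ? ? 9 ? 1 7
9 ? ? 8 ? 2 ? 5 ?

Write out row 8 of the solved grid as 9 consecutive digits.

426359817

r1c3 = 7 (sole candidate).
r2c3 = 5 (sole candidate).
r2c9 = 2 (sole candidate).
r3c1 = 2 (sole candidate).
r3c3 = 4 (sole candidate).
r3c8 = 7 (sole candidate).
r3c9 = 1 (sole candidate).
r4c4 = 5 (sole candidate).
r4c6 = 1 (sole candidate).
r4c7 = 7 (sole candidate).
r4c9 = 6 (sole candidate).
r5c2 = 6 (sole candidate).
r5c7 = 1 (sole candidate).
r6c1 = 7 (sole candidate).
r6c3 = 9 (sole candidate).
r6c6 = 8 (sole candidate).
r7c6 = 7 (sole candidate).
r7c8 = 6 (sole candidate).
r8c4 = 3: row 8 has {1,2,4,6,7,9}; col 4 has {4,5,6,8}; box has {2,7,8,9} → only 3 remains.
r8c5 = 5: row 8 has {1,2,3,4,6,7,9}; col 5 has {1,7}; box has {2,3,7,8,9} → only 5 remains.
r8c7 = 8: row 8 has {1,2,3,4,5,6,7,9}; col 7 has {1,2,3,6,7}; box has {1,2,5,6,7,9} → only 8 remains.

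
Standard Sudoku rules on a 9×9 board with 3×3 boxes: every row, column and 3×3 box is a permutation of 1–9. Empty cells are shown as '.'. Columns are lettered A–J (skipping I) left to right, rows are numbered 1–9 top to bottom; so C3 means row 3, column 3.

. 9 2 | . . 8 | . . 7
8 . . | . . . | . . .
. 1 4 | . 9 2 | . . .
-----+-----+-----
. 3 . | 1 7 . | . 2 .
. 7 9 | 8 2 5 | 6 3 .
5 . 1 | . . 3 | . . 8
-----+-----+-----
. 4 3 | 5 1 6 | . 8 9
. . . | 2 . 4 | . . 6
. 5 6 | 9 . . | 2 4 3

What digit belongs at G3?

B2 = 6 (sole candidate).
J3 = 5 (sole candidate).
C4 = 8 (sole candidate).
F4 = 9 (sole candidate).
J4 = 4 (sole candidate).
A5 = 4 (sole candidate).
J5 = 1 (sole candidate).
B6 = 2 (sole candidate).
G7 = 7 (sole candidate).
B8 = 8 (sole candidate).
C8 = 7 (sole candidate).
E8 = 3 (sole candidate).
A9 = 1 (sole candidate).
E9 = 8 (sole candidate).
F9 = 7 (sole candidate).
A1 = 3 (sole candidate).
C2 = 5 (sole candidate).
E2 = 4 (sole candidate).
F2 = 1 (sole candidate).
H2 = 9 (sole candidate).
J2 = 2 (sole candidate).
A3 = 7 (sole candidate).
H3 = 6 (sole candidate).
A4 = 6 (sole candidate).
G4 = 5 (sole candidate).
E6 = 6 (sole candidate).
G6 = 9 (sole candidate).
H6 = 7 (sole candidate).
A7 = 2 (sole candidate).
A8 = 9 (sole candidate).
G8 = 1 (sole candidate).
H8 = 5 (sole candidate).
D1 = 6 (sole candidate).
E1 = 5 (sole candidate).
G1 = 4 (sole candidate).
H1 = 1 (sole candidate).
G2 = 3 (sole candidate).
D3 = 3 (sole candidate).
G3 = 8: row 3 has {1,2,3,4,5,6,7,9}; col 7 has {1,2,3,4,5,6,7,9}; box has {1,2,3,4,5,6,7,9} → only 8 remains.

8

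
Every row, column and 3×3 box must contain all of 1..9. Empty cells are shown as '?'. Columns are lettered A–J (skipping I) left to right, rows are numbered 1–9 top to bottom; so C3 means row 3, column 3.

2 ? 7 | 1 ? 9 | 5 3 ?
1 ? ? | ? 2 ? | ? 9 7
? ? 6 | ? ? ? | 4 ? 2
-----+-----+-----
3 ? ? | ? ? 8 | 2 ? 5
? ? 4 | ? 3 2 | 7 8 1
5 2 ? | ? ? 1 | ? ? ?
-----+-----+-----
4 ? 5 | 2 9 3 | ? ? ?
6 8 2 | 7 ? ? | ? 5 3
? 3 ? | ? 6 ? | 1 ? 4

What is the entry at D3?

3

B1 = 4 (sole candidate).
E1 = 8 (sole candidate).
J1 = 6 (sole candidate).
B2 = 5 (sole candidate).
G2 = 8 (sole candidate).
B3 = 9 (sole candidate).
H3 = 1 (sole candidate).
A5 = 9 (sole candidate).
B5 = 6 (sole candidate).
D5 = 5 (sole candidate).
C6 = 8 (sole candidate).
J6 = 9 (sole candidate).
G7 = 6 (sole candidate).
H7 = 7 (sole candidate).
J7 = 8 (sole candidate).
F8 = 4 (sole candidate).
G8 = 9 (sole candidate).
A9 = 7 (sole candidate).
C9 = 9 (sole candidate).
D9 = 8 (sole candidate).
F9 = 5 (sole candidate).
H9 = 2 (sole candidate).
C2 = 3 (sole candidate).
F2 = 6 (sole candidate).
A3 = 8 (sole candidate).
D3 = 3: row 3 has {1,2,4,6,8,9}; col 4 has {1,2,5,7,8}; box has {1,2,6,8,9} → only 3 remains.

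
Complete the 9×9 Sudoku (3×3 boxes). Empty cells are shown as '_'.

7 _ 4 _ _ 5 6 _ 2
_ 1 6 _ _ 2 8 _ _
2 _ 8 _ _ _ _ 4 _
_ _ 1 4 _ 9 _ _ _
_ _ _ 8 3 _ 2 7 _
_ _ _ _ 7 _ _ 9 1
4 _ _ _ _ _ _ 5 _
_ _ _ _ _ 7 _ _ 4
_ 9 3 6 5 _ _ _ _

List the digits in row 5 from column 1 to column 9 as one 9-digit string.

R1C2 = 3: row 1 has {2,4,5,6,7}; col 2 has {1,9}; box has {1,2,4,6,7,8} → only 3 remains.
R1C8 = 1: row 1 has {2,3,4,5,6,7}; col 8 has {4,5,7,9}; box has {2,4,6,8} → only 1 remains.
R2C8 = 3: row 2 has {1,2,6,8}; col 8 has {1,4,5,7,9}; box has {1,2,4,6,8} → only 3 remains.
R3C2 = 5: row 3 has {2,4,8}; col 2 has {1,3,9}; box has {1,2,3,4,6,7,8} → only 5 remains.
R6C6 = 6: row 6 has {1,7,9}; col 6 has {2,5,7,9}; box has {3,4,7,8,9} → only 6 remains.
R1C4 = 9: row 1 has {1,2,3,4,5,6,7}; col 4 has {4,6,8}; box has {2,5} → only 9 remains.
R1C5 = 8: row 1 has {1,2,3,4,5,6,7,9}; col 5 has {3,5,7}; box has {2,5,9} → only 8 remains.
R2C1 = 9: row 2 has {1,2,3,6,8}; col 1 has {2,4,7}; box has {1,2,3,4,5,6,7,8} → only 9 remains.
R2C4 = 7: row 2 has {1,2,3,6,8,9}; col 4 has {4,6,8,9}; box has {2,5,8,9} → only 7 remains.
R2C5 = 4: row 2 has {1,2,3,6,7,8,9}; col 5 has {3,5,7,8}; box has {2,5,7,8,9} → only 4 remains.
R2C9 = 5: row 2 has {1,2,3,4,6,7,8,9}; col 9 has {1,2,4}; box has {1,2,3,4,6,8} → only 5 remains.
R4C5 = 2: row 4 has {1,4,9}; col 5 has {3,4,5,7,8}; box has {3,4,6,7,8,9} → only 2 remains.
R5C6 = 1: row 5 has {2,3,7,8}; col 6 has {2,5,6,7,9}; box has {2,3,4,6,7,8,9} → only 1 remains.
R5C9 = 6: row 5 has {1,2,3,7,8}; col 9 has {1,2,4,5}; box has {1,2,7,9} → only 6 remains.
R6C4 = 5: row 6 has {1,6,7,9}; col 4 has {4,6,7,8,9}; box has {1,2,3,4,6,7,8,9} → only 5 remains.
R3C6 = 3: row 3 has {2,4,5,8}; col 6 has {1,2,5,6,7,9}; box has {2,4,5,7,8,9} → only 3 remains.
R4C8 = 8: row 4 has {1,2,4,9}; col 8 has {1,3,4,5,7,9}; box has {1,2,6,7,9} → only 8 remains.
R4C9 = 3: row 4 has {1,2,4,8,9}; col 9 has {1,2,4,5,6}; box has {1,2,6,7,8,9} → only 3 remains.
R5C1 = 5: row 5 has {1,2,3,6,7,8}; col 1 has {2,4,7,9}; box has {1} → only 5 remains.
R5C2 = 4: row 5 has {1,2,3,5,6,7,8}; col 2 has {1,3,5,9}; box has {1,5} → only 4 remains.
R5C3 = 9: row 5 has {1,2,3,4,5,6,7,8}; col 3 has {1,3,4,6,8}; box has {1,4,5} → only 9 remains.

549831276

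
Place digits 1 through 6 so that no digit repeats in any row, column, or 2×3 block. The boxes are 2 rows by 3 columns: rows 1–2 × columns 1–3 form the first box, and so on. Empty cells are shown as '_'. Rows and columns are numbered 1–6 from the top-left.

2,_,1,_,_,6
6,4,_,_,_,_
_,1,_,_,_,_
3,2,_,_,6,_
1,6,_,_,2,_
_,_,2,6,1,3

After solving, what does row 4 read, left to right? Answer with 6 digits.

R6C2 = 5: row 6 has {1,2,3,6}; col 2 has {1,2,4,6}; box has {1,2,6} → only 5 remains.
R1C2 = 3: row 1 has {1,2,6}; col 2 has {1,2,4,5,6}; box has {1,2,4,6} → only 3 remains.
R2C3 = 5: row 2 has {4,6}; col 3 has {1,2}; box has {1,2,3,4,6} → only 5 remains.
R2C5 = 3: row 2 has {4,5,6}; col 5 has {1,2,6}; box has {6} → only 3 remains.
R4C3 = 4: row 4 has {2,3,6}; col 3 has {1,2,5}; box has {1,2,3} → only 4 remains.
R5C3 = 3: row 5 has {1,2,6}; col 3 has {1,2,4,5}; box has {1,2,5,6} → only 3 remains.
R6C1 = 4: row 6 has {1,2,3,5,6}; col 1 has {1,2,3,6}; box has {1,2,3,5,6} → only 4 remains.
R3C1 = 5: row 3 has {1}; col 1 has {1,2,3,4,6}; box has {1,2,3,4} → only 5 remains.
R3C3 = 6: row 3 has {1,5}; col 3 has {1,2,3,4,5}; box has {1,2,3,4,5} → only 6 remains.
R3C5 = 4: row 3 has {1,5,6}; col 5 has {1,2,3,6}; box has {6} → only 4 remains.
R3C6 = 2: row 3 has {1,4,5,6}; col 6 has {3,6}; box has {4,6} → only 2 remains.
R1C5 = 5: row 1 has {1,2,3,6}; col 5 has {1,2,3,4,6}; box has {3,6} → only 5 remains.
R2C6 = 1: row 2 has {3,4,5,6}; col 6 has {2,3,6}; box has {3,5,6} → only 1 remains.
R3C4 = 3: row 3 has {1,2,4,5,6}; col 4 has {6}; box has {2,4,6} → only 3 remains.
R4C6 = 5: row 4 has {2,3,4,6}; col 6 has {1,2,3,6}; box has {2,3,4,6} → only 5 remains.
R5C6 = 4: row 5 has {1,2,3,6}; col 6 has {1,2,3,5,6}; box has {1,2,3,6} → only 4 remains.
R1C4 = 4: row 1 has {1,2,3,5,6}; col 4 has {3,6}; box has {1,3,5,6} → only 4 remains.
R2C4 = 2: row 2 has {1,3,4,5,6}; col 4 has {3,4,6}; box has {1,3,4,5,6} → only 2 remains.
R4C4 = 1: row 4 has {2,3,4,5,6}; col 4 has {2,3,4,6}; box has {2,3,4,5,6} → only 1 remains.

324165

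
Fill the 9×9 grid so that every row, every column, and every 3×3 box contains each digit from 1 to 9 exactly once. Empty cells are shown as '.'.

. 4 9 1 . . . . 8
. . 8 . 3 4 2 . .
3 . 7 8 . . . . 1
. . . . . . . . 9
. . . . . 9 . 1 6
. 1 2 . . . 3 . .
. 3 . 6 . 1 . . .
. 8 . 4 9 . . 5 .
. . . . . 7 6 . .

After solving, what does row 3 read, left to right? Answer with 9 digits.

327856491

row 1, column 8 = 3 (hidden single in row 1).
row 2, column 1 = 1 (hidden single in row 2).
row 4, column 5 = 1 (hidden single in row 4).
row 6, column 1 = 9 (hidden single in row 6).
row 9, column 3 = 1 (hidden single in row 9).
row 8, column 3 = 6 (sole candidate).
row 8, column 7 = 1 (hidden single in row 8).
row 9, column 2 = 9 (hidden single in column 2).
row 3, column 2 = 2: in column 2, 2 can only go here (every other open cell in that column sees a 2).
row 2, column 4 = 9 (hidden single in column 4).
row 1, column 5 = 7 (hidden single in box 2).
row 1, column 7 = 5 (sole candidate).
row 2, column 9 = 7 (sole candidate).
row 1, column 1 = 6 (sole candidate).
row 1, column 6 = 2 (sole candidate).
row 2, column 2 = 5 (sole candidate).
row 2, column 8 = 6 (sole candidate).
row 5, column 2 = 7 (sole candidate).
row 8, column 6 = 3 (sole candidate).
row 8, column 9 = 2 (sole candidate).
row 4, column 2 = 6 (sole candidate).
row 7, column 9 = 4 (sole candidate).
row 8, column 1 = 7 (sole candidate).
row 9, column 8 = 8 (sole candidate).
row 9, column 9 = 3 (sole candidate).
row 6, column 9 = 5 (sole candidate).
row 7, column 3 = 5 (sole candidate).
row 6, column 4 = 7 (sole candidate).
row 6, column 8 = 4 (sole candidate).
row 7, column 1 = 2 (sole candidate).
row 7, column 5 = 8 (sole candidate).
row 9, column 1 = 4 (sole candidate).
row 3, column 8 = 9: row 3 has {1,2,3,7,8}; col 8 has {1,3,4,5,6,8}; box has {1,2,3,5,6,7,8} → only 9 remains.
row 5, column 7 = 8 (sole candidate).
row 6, column 5 = 6 (sole candidate).
row 6, column 6 = 8 (sole candidate).
row 7, column 8 = 7 (sole candidate).
row 3, column 5 = 5: row 3 has {1,2,3,7,8,9}; col 5 has {1,3,6,7,8,9}; box has {1,2,3,4,7,8,9} → only 5 remains.
row 3, column 6 = 6: row 3 has {1,2,3,5,7,8,9}; col 6 has {1,2,3,4,7,8,9}; box has {1,2,3,4,5,7,8,9} → only 6 remains.
row 3, column 7 = 4: row 3 has {1,2,3,5,6,7,8,9}; col 7 has {1,2,3,5,6,8}; box has {1,2,3,5,6,7,8,9} → only 4 remains.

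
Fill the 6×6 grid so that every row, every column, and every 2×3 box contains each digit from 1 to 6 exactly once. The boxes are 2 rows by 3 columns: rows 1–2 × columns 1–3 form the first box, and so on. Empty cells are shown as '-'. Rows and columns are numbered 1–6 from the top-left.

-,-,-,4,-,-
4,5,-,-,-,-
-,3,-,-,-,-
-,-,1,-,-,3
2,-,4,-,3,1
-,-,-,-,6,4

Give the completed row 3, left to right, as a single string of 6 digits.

632145

R5C2 = 6 (sole candidate).
R5C4 = 5 (sole candidate).
R6C2 = 1 (sole candidate).
R6C4 = 2 (sole candidate).
R1C2 = 2 (sole candidate).
R4C2 = 4 (sole candidate).
R4C4 = 6 (sole candidate).
R3C4 = 1: row 3 has {3}; col 4 has {2,4,5,6}; box has {3,6} → only 1 remains.
R4C1 = 5 (sole candidate).
R4C5 = 2 (sole candidate).
R6C1 = 3 (sole candidate).
R6C3 = 5 (sole candidate).
R2C4 = 3 (sole candidate).
R2C5 = 1 (sole candidate).
R3C1 = 6: row 3 has {1,3}; col 1 has {2,3,4,5}; box has {1,3,4,5} → only 6 remains.
R3C3 = 2: row 3 has {1,3,6}; col 3 has {1,4,5}; box has {1,3,4,5,6} → only 2 remains.
R3C6 = 5: row 3 has {1,2,3,6}; col 6 has {1,3,4}; box has {1,2,3,6} → only 5 remains.
R1C1 = 1 (sole candidate).
R1C5 = 5 (sole candidate).
R1C6 = 6 (sole candidate).
R2C3 = 6 (sole candidate).
R2C6 = 2 (sole candidate).
R3C5 = 4: row 3 has {1,2,3,5,6}; col 5 has {1,2,3,5,6}; box has {1,2,3,5,6} → only 4 remains.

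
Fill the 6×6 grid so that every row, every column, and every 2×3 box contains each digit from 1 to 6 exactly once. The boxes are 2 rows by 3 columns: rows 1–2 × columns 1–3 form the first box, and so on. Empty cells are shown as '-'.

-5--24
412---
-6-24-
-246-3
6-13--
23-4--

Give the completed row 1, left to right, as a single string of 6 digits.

356124

R1C1 = 3: row 1 has {2,4,5}; col 1 has {2,4,6}; box has {1,2,4,5} → only 3 remains.
R1C3 = 6: row 1 has {2,3,4,5}; col 3 has {1,2,4}; box has {1,2,3,4,5} → only 6 remains.
R1C4 = 1: row 1 has {2,3,4,5,6}; col 4 has {2,3,4,6}; box has {2,4} → only 1 remains.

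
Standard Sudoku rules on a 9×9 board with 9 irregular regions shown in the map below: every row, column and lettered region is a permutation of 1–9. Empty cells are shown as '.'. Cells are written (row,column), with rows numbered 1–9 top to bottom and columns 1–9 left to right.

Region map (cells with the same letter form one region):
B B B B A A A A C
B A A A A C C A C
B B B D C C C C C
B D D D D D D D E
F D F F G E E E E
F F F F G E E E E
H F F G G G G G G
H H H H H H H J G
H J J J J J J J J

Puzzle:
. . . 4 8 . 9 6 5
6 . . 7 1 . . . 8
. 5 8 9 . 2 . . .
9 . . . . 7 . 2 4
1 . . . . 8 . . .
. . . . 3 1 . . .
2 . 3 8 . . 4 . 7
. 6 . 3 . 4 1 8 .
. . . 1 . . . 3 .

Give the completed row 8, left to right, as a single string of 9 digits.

(1,6) = 3 (sole candidate).
(2,6) = 9 (sole candidate).
(2,7) = 3 (sole candidate).
(7,2) = 9 (sole candidate).
(1,1) = 7 (sole candidate).
(3,1) = 3 (sole candidate).
(8,1) = 5: row 8 has {1,3,4,6,8}; col 1 has {1,2,3,6,7,9}; region has {1,2,3,4,6} → only 5 remains.
(9,1) = 8 (sole candidate).
(6,1) = 4 (sole candidate).
(4,2) = 3 (hidden single in row 4).
(5,2) = 4 (sole candidate).
(2,2) = 2 (sole candidate).
(9,2) = 7 (sole candidate).
(1,2) = 1 (sole candidate).
(1,3) = 2 (sole candidate).
(6,2) = 8 (sole candidate).
(4,7) = 8 (hidden single in row 4).
(4,3) = 1 (hidden single in row 4).
(5,9) = 3 (hidden single in row 5).
(7,8) = 1 (hidden single in row 7).
(3,9) = 1 (hidden single in row 3).
(8,9) = 2: in row 8, 2 can only go here (every other open cell in that row sees a 2).
(9,5) = 2 (hidden single in column 5).
(9,3) = 4 (hidden single in row 9).
(2,3) = 5 (sole candidate).
(2,8) = 4 (sole candidate).
(3,8) = 7 (sole candidate).
(3,7) = 6 (sole candidate).
(9,7) = 5 (sole candidate).
(3,5) = 4 (sole candidate).
(9,6) = 6 (sole candidate).
(9,9) = 9 (sole candidate).
(6,9) = 6 (sole candidate).
(7,6) = 5 (sole candidate).
(6,3) = 7 (sole candidate).
(6,7) = 2 (sole candidate).
(7,5) = 6 (sole candidate).
(8,3) = 9: row 8 has {1,2,3,4,5,6,8}; col 3 has {1,2,3,4,5,7,8}; region has {1,2,3,4,5,6,8} → only 9 remains.
(8,5) = 7: row 8 has {1,2,3,4,5,6,8,9}; col 5 has {1,2,3,4,6,8}; region has {1,2,3,4,5,6,8,9} → only 7 remains.

569374182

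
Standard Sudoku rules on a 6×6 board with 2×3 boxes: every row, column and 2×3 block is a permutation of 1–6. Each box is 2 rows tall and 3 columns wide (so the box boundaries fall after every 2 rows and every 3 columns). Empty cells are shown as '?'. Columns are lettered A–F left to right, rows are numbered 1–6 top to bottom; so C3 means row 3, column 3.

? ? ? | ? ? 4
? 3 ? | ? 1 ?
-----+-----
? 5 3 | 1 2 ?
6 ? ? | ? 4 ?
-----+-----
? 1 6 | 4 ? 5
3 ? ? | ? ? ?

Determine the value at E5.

A3 = 4: row 3 has {1,2,3,5}; col 1 has {3,6}; box has {3,5,6} → only 4 remains.
F3 = 6: row 3 has {1,2,3,4,5}; col 6 has {4,5}; box has {1,2,4} → only 6 remains.
B4 = 2: row 4 has {4,6}; col 2 has {1,3,5}; box has {3,4,5,6} → only 2 remains.
C4 = 1: row 4 has {2,4,6}; col 3 has {3,6}; box has {2,3,4,5,6} → only 1 remains.
F4 = 3: row 4 has {1,2,4,6}; col 6 has {4,5,6}; box has {1,2,4,6} → only 3 remains.
A5 = 2: row 5 has {1,4,5,6}; col 1 has {3,4,6}; box has {1,3,6} → only 2 remains.
E5 = 3: row 5 has {1,2,4,5,6}; col 5 has {1,2,4}; box has {4,5} → only 3 remains.

3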